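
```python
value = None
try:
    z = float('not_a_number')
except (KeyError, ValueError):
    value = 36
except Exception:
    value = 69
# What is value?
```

Step-by-step execution trace:
1. `z = float('not_a_number')` raises ValueError.
2. `except (KeyError, ValueError)` matches (ValueError is in the tuple) → value = 36.
3. `except Exception` is not reached.
Result: 36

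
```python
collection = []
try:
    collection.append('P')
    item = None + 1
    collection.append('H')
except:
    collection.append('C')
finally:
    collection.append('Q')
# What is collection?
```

Step-by-step execution trace:
1. try: `collection.append('P')` → collection = ['P'].
2. `item = None + 1` raises TypeError; `collection.append('H')` is not reached.
3. bare `except` matches → `collection.append('C')` → collection = ['P', 'C'].
4. finally always runs: `collection.append('Q')` → collection = ['P', 'C', 'Q'].
Result: ['P', 'C', 'Q']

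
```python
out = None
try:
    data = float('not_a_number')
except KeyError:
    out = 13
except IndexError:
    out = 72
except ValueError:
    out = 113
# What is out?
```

Step-by-step execution trace:
1. `data = float('not_a_number')` raises ValueError.
2. `except KeyError` does not match ValueError; skipped.
3. `except IndexError` does not match ValueError; skipped.
4. `except ValueError` matches → out = 113.
Result: 113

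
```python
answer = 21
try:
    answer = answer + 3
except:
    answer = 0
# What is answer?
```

Step-by-step execution trace:
1. answer starts at 21.
2. try: `answer = answer + 3` → answer = 24. No exception raised.
3. `except` is skipped.
Result: 24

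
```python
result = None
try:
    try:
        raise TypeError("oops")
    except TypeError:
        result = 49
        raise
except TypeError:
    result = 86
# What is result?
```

Step-by-step execution trace:
1. Inner try: `raise TypeError("oops")` raises TypeError.
2. Inner `except TypeError` matches → result = 49.
3. bare `raise` re-raises the same TypeError.
4. Outer `except TypeError` matches → result = 86.
Result: 86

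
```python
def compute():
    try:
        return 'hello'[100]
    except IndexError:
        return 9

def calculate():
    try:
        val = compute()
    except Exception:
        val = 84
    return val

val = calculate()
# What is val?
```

Step-by-step execution trace:
1. `calculate()` calls `compute()`.
2. In compute: `'hello'[100]` raises IndexError; `except IndexError` catches it → returns 9.
3. In calculate: `val = compute()` → val = 9. No exception reaches calculate.
4. `except Exception` is skipped; calculate returns 9.
5. val = 9.
Result: 9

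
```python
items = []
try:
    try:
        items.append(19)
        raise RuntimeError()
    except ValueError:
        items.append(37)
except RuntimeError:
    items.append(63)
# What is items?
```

Step-by-step execution trace:
1. Inner try: `items.append(19)` → items = [19].
2. `raise RuntimeError()` raises RuntimeError.
3. Inner `except ValueError` does not match RuntimeError; exception propagates to outer try.
4. Outer `except RuntimeError` matches → `items.append(63)` → items = [19, 63].
Result: [19, 63]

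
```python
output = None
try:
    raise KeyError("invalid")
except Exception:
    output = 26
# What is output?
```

Step-by-step execution trace:
1. `raise KeyError(...)` raises KeyError.
2. `except Exception` matches (KeyError is a subclass of Exception) → output = 26.
Result: 26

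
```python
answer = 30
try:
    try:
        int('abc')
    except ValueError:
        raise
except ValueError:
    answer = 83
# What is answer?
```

Step-by-step execution trace:
1. Inner try: `int('abc')` raises ValueError.
2. Inner `except ValueError` matches; bare `raise` re-raises the same ValueError.
3. Outer `except ValueError` matches → answer = 83.
Result: 83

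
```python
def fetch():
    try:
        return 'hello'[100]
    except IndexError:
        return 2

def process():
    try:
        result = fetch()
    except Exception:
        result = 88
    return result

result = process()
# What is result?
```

Step-by-step execution trace:
1. `process()` calls `fetch()`.
2. In fetch: `'hello'[100]` raises IndexError; `except IndexError` catches it → returns 2.
3. In process: `result = fetch()` → result = 2. No exception reaches process.
4. `except Exception` is skipped; process returns 2.
5. result = 2.
Result: 2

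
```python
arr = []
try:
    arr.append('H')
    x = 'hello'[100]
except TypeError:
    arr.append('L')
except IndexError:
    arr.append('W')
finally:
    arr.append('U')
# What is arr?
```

Step-by-step execution trace:
1. try: `arr.append('H')` → arr = ['H'].
2. `x = 'hello'[100]` raises IndexError.
3. `except TypeError` does not match IndexError; skipped.
4. `except IndexError` matches → `arr.append('W')` → arr = ['H', 'W'].
5. finally always runs: `arr.append('U')` → arr = ['H', 'W', 'U'].
Result: ['H', 'W', 'U']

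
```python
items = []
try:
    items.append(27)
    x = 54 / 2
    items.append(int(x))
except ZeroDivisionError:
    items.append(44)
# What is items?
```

Step-by-step execution trace:
1. try: `items.append(27)` → items = [27].
2. `x = 54 / 2` → x = 27.0. No exception raised.
3. `items.append(int(x))` → items = [27, 27].
4. `except ZeroDivisionError` is skipped (no exception was raised).
Result: [27, 27]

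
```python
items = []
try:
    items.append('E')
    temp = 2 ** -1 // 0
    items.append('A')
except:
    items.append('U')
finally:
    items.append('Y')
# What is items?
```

Step-by-step execution trace:
1. try: `items.append('E')` → items = ['E'].
2. `temp = 2 ** -1 // 0` raises ZeroDivisionError; `items.append('A')` is not reached.
3. bare `except` matches → `items.append('U')` → items = ['E', 'U'].
4. finally always runs: `items.append('Y')` → items = ['E', 'U', 'Y'].
Result: ['E', 'U', 'Y']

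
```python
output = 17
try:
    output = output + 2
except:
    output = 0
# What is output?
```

Step-by-step execution trace:
1. output starts at 17.
2. try: `output = output + 2` → output = 19. No exception raised.
3. `except` is skipped.
Result: 19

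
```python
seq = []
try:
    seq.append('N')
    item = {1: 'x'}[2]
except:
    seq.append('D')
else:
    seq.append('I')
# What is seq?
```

Step-by-step execution trace:
1. try: `seq.append('N')` → seq = ['N'].
2. `item = {1: 'x'}[2]` raises KeyError.
3. bare `except` matches → `seq.append('D')` → seq = ['N', 'D'].
4. `else` is skipped (an exception was raised).
Result: ['N', 'D']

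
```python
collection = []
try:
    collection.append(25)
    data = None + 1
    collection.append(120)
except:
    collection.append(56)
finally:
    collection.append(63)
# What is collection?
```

Step-by-step execution trace:
1. try: `collection.append(25)` → collection = [25].
2. `data = None + 1` raises TypeError; `collection.append(120)` is not reached.
3. bare `except` matches → `collection.append(56)` → collection = [25, 56].
4. finally always runs: `collection.append(63)` → collection = [25, 56, 63].
Result: [25, 56, 63]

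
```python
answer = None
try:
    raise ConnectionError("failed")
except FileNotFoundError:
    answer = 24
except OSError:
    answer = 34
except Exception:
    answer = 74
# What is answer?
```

Step-by-step execution trace:
1. `raise ConnectionError(...)` raises ConnectionError.
2. `except FileNotFoundError` does not match (ConnectionError is not a subclass of FileNotFoundError); skipped.
3. `except OSError` matches (ConnectionError is a subclass of OSError) → answer = 34.
4. `except Exception` is not reached.
Result: 34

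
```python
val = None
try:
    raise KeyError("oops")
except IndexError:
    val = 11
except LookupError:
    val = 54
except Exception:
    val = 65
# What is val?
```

Step-by-step execution trace:
1. `raise KeyError(...)` raises KeyError.
2. `except IndexError` does not match (KeyError is not a subclass of IndexError); skipped.
3. `except LookupError` matches (KeyError is a subclass of LookupError) → val = 54.
4. `except Exception` is not reached.
Result: 54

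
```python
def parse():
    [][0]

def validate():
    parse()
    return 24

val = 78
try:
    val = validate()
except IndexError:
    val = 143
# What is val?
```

Step-by-step execution trace:
1. val starts at 78.
2. try: `validate()` calls `parse()`.
3. `parse()` evaluates `[][0]`, which raises IndexError; it propagates through validate (uncaught).
4. `return 24` in validate is not reached; the assignment to val does not complete.
5. `except IndexError` matches → val = 143.
Result: 143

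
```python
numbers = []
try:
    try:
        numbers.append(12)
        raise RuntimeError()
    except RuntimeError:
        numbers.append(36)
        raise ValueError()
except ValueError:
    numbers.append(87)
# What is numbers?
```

Step-by-step execution trace:
1. Inner try: `numbers.append(12)` → numbers = [12].
2. `raise RuntimeError()` raises RuntimeError.
3. Inner `except RuntimeError` matches → `numbers.append(36)` → numbers = [12, 36].
4. `raise ValueError()` raises ValueError; propagates to outer try.
5. Outer `except ValueError` matches → `numbers.append(87)` → numbers = [12, 36, 87].
Result: [12, 36, 87]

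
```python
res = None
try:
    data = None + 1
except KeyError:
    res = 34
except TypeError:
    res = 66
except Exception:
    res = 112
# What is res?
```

Step-by-step execution trace:
1. `data = None + 1` raises TypeError.
2. `except KeyError` does not match TypeError; skipped.
3. `except TypeError` matches → res = 66.
4. Remaining except clauses are skipped.
Result: 66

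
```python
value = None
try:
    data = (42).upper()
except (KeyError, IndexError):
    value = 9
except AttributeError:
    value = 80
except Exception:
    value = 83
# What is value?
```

Step-by-step execution trace:
1. `data = (42).upper()` raises AttributeError.
2. `except (KeyError, IndexError)` does not match AttributeError; skipped.
3. `except AttributeError` matches (exact type match) → value = 80.
4. `except Exception` is not reached.
Result: 80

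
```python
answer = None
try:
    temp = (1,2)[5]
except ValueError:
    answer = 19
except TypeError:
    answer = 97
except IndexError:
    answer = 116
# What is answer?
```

Step-by-step execution trace:
1. `temp = (1,2)[5]` raises IndexError.
2. `except ValueError` does not match IndexError; skipped.
3. `except TypeError` does not match IndexError; skipped.
4. `except IndexError` matches → answer = 116.
Result: 116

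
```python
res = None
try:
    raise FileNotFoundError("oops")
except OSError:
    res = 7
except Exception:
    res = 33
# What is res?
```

Step-by-step execution trace:
1. `raise FileNotFoundError(...)` raises FileNotFoundError.
2. `except OSError` matches (FileNotFoundError is a subclass of OSError) → res = 7.
3. `except Exception` is not reached.
Result: 7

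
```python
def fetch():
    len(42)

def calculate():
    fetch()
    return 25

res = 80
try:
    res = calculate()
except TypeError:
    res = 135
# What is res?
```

Step-by-step execution trace:
1. res starts at 80.
2. try: `calculate()` calls `fetch()`.
3. `fetch()` evaluates `len(42)`, which raises TypeError; it propagates through calculate (uncaught).
4. `return 25` in calculate is not reached; the assignment to res does not complete.
5. `except TypeError` matches → res = 135.
Result: 135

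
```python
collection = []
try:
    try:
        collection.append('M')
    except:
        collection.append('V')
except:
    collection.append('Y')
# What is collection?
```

Step-by-step execution trace:
1. Inner try: `collection.append('M')` → collection = ['M']. No exception raised.
2. Inner `except` is skipped.
3. Inner try completes normally; outer `except` is skipped.
Result: ['M']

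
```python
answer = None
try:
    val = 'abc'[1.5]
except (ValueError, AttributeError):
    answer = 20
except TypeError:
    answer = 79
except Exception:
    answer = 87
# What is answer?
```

Step-by-step execution trace:
1. `val = 'abc'[1.5]` raises TypeError.
2. `except (ValueError, AttributeError)` does not match TypeError; skipped.
3. `except TypeError` matches (exact type match) → answer = 79.
4. `except Exception` is not reached.
Result: 79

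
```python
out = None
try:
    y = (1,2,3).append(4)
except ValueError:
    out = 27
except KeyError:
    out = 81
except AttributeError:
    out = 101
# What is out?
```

Step-by-step execution trace:
1. `y = (1,2,3).append(4)` raises AttributeError.
2. `except ValueError` does not match AttributeError; skipped.
3. `except KeyError` does not match AttributeError; skipped.
4. `except AttributeError` matches → out = 101.
Result: 101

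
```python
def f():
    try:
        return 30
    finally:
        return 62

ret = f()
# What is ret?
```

Step-by-step execution trace:
1. `f()` enters try: `return 30` sets pending return value 30.
2. Before returning, `finally: return 62` runs and overrides the pending return.
3. f() returns 62 → ret = 62.
Result: 62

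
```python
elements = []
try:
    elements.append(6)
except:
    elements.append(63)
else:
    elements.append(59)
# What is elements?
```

Step-by-step execution trace:
1. try: `elements.append(6)` → elements = [6]. No exception raised.
2. `except` is skipped.
3. `else` runs (try completed without exception): `elements.append(59)` → elements = [6, 59].
Result: [6, 59]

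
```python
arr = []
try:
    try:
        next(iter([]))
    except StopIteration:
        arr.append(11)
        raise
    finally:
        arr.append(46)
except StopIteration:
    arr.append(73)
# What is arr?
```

Step-by-step execution trace:
1. Inner try: `next(iter([]))` raises StopIteration.
2. Inner `except StopIteration` matches → `arr.append(11)` → arr = [11].
3. bare `raise` re-raises StopIteration.
4. Inner `finally` runs during unwinding: `arr.append(46)` → arr = [11, 46].
5. Outer `except StopIteration` matches → `arr.append(73)` → arr = [11, 46, 73].
Result: [11, 46, 73]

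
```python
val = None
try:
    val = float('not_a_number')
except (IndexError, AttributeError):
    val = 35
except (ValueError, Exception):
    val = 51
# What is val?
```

Step-by-step execution trace:
1. `val = float('not_a_number')` raises ValueError.
2. `except (IndexError, AttributeError)` does not match ValueError; skipped.
3. `except (ValueError, Exception)` matches (ValueError is in the tuple) → val = 51.
Result: 51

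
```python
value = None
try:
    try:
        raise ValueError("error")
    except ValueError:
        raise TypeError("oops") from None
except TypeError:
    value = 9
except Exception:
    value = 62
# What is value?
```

Step-by-step execution trace:
1. Inner try raises ValueError; inner `except ValueError` catches it.
2. `raise TypeError(...) from None` raises TypeError (from None suppresses __context__, but the active exception is still TypeError).
3. Outer `except TypeError` matches → value = 9.
4. `except Exception` is not reached.
Result: 9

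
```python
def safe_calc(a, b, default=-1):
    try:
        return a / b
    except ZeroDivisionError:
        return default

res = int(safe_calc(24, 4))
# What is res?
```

Step-by-step execution trace:
1. `safe_calc(24, 4)` enters try: `return 24 / 4` → returns 6.0. No exception raised.
2. `except ZeroDivisionError` is skipped.
3. `int(6.0)` → 6 → res = 6.
Result: 6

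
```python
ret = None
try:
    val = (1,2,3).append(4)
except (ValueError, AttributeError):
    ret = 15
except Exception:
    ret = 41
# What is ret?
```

Step-by-step execution trace:
1. `val = (1,2,3).append(4)` raises AttributeError.
2. `except (ValueError, AttributeError)` matches (AttributeError is in the tuple) → ret = 15.
3. `except Exception` is not reached.
Result: 15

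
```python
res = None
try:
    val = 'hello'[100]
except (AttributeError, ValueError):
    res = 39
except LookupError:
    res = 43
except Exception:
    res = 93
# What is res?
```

Step-by-step execution trace:
1. `val = 'hello'[100]` raises IndexError.
2. `except (AttributeError, ValueError)` does not match IndexError; skipped.
3. `except LookupError` matches (IndexError is a subclass of LookupError) → res = 43.
4. `except Exception` is not reached.
Result: 43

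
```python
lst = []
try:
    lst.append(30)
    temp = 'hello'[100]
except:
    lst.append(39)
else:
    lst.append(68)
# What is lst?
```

Step-by-step execution trace:
1. try: `lst.append(30)` → lst = [30].
2. `temp = 'hello'[100]` raises IndexError.
3. bare `except` matches → `lst.append(39)` → lst = [30, 39].
4. `else` is skipped (an exception was raised).
Result: [30, 39]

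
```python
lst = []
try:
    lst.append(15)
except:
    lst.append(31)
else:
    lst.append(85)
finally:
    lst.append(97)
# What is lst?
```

Step-by-step execution trace:
1. try: `lst.append(15)` → lst = [15]. No exception raised.
2. `except` is skipped.
3. `else` runs: `lst.append(85)` → lst = [15, 85].
4. `finally` always runs: `lst.append(97)` → lst = [15, 85, 97].
Result: [15, 85, 97]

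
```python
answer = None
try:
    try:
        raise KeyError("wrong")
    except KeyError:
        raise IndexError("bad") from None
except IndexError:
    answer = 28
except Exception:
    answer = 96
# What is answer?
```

Step-by-step execution trace:
1. Inner try raises KeyError; inner `except KeyError` catches it.
2. `raise IndexError(...) from None` raises IndexError (from None suppresses __context__, but the active exception is still IndexError).
3. Outer `except IndexError` matches → answer = 28.
4. `except Exception` is not reached.
Result: 28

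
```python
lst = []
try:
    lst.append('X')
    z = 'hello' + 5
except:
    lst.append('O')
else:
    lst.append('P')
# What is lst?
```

Step-by-step execution trace:
1. try: `lst.append('X')` → lst = ['X'].
2. `z = 'hello' + 5` raises TypeError.
3. bare `except` matches → `lst.append('O')` → lst = ['X', 'O'].
4. `else` is skipped (an exception was raised).
Result: ['X', 'O']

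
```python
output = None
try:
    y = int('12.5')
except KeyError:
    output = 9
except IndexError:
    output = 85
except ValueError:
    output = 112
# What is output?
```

Step-by-step execution trace:
1. `y = int('12.5')` raises ValueError.
2. `except KeyError` does not match ValueError; skipped.
3. `except IndexError` does not match ValueError; skipped.
4. `except ValueError` matches → output = 112.
Result: 112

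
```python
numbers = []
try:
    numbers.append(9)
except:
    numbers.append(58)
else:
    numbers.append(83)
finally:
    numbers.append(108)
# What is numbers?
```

Step-by-step execution trace:
1. try: `numbers.append(9)` → numbers = [9]. No exception raised.
2. `except` is skipped.
3. `else` runs: `numbers.append(83)` → numbers = [9, 83].
4. `finally` always runs: `numbers.append(108)` → numbers = [9, 83, 108].
Result: [9, 83, 108]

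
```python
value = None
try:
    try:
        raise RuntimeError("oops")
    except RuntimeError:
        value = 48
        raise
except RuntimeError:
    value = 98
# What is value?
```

Step-by-step execution trace:
1. Inner try: `raise RuntimeError("oops")` raises RuntimeError.
2. Inner `except RuntimeError` matches → value = 48.
3. bare `raise` re-raises the same RuntimeError.
4. Outer `except RuntimeError` matches → value = 98.
Result: 98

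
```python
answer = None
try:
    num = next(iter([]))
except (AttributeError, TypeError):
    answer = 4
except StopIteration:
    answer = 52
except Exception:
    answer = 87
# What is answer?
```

Step-by-step execution trace:
1. `num = next(iter([]))` raises StopIteration.
2. `except (AttributeError, TypeError)` does not match StopIteration; skipped.
3. `except StopIteration` matches (exact type match) → answer = 52.
4. `except Exception` is not reached.
Result: 52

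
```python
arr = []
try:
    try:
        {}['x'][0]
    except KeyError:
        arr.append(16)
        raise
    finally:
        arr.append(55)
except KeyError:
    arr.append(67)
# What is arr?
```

Step-by-step execution trace:
1. Inner try: `{}['x'][0]` raises KeyError.
2. Inner `except KeyError` matches → `arr.append(16)` → arr = [16].
3. bare `raise` re-raises KeyError.
4. Inner `finally` runs during unwinding: `arr.append(55)` → arr = [16, 55].
5. Outer `except KeyError` matches → `arr.append(67)` → arr = [16, 55, 67].
Result: [16, 55, 67]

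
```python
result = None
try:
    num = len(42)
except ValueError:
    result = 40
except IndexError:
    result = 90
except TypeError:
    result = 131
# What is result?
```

Step-by-step execution trace:
1. `num = len(42)` raises TypeError.
2. `except ValueError` does not match TypeError; skipped.
3. `except IndexError` does not match TypeError; skipped.
4. `except TypeError` matches → result = 131.
Result: 131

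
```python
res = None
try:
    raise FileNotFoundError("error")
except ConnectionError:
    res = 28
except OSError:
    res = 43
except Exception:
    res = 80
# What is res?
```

Step-by-step execution trace:
1. `raise FileNotFoundError(...)` raises FileNotFoundError.
2. `except ConnectionError` does not match (FileNotFoundError is not a subclass of ConnectionError); skipped.
3. `except OSError` matches (FileNotFoundError is a subclass of OSError) → res = 43.
4. `except Exception` is not reached.
Result: 43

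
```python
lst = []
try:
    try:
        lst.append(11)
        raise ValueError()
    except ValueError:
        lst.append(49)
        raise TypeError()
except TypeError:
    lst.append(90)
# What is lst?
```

Step-by-step execution trace:
1. Inner try: `lst.append(11)` → lst = [11].
2. `raise ValueError()` raises ValueError.
3. Inner `except ValueError` matches → `lst.append(49)` → lst = [11, 49].
4. `raise TypeError()` raises TypeError; propagates to outer try.
5. Outer `except TypeError` matches → `lst.append(90)` → lst = [11, 49, 90].
Result: [11, 49, 90]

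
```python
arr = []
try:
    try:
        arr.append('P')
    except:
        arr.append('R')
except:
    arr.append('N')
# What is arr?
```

Step-by-step execution trace:
1. Inner try: `arr.append('P')` → arr = ['P']. No exception raised.
2. Inner `except` is skipped.
3. Inner try completes normally; outer `except` is skipped.
Result: ['P']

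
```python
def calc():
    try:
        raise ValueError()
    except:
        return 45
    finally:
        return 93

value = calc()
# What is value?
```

Step-by-step execution trace:
1. `calc()` enters try: `raise ValueError()` raises ValueError.
2. bare `except` matches → `return 45` sets pending return value 45.
3. Before returning, `finally: return 93` runs and overrides the pending return.
4. calc() returns 93 → value = 93.
Result: 93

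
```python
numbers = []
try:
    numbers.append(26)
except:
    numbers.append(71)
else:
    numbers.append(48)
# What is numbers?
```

Step-by-step execution trace:
1. try: `numbers.append(26)` → numbers = [26]. No exception raised.
2. `except` is skipped.
3. `else` runs (try completed without exception): `numbers.append(48)` → numbers = [26, 48].
Result: [26, 48]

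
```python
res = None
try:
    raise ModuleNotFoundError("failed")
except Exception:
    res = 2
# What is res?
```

Step-by-step execution trace:
1. `raise ModuleNotFoundError(...)` raises ModuleNotFoundError.
2. `except Exception` matches (ModuleNotFoundError is a subclass of Exception) → res = 2.
Result: 2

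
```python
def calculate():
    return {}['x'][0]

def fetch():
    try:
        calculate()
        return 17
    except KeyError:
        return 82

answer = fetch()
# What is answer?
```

Step-by-step execution trace:
1. `fetch()` calls `calculate()`.
2. `calculate()` evaluates `{}['x'][0]`, which raises KeyError; it propagates to the caller.
3. `return 17` is not reached.
4. `except KeyError` in fetch matches → returns 82.
5. answer = 82.
Result: 82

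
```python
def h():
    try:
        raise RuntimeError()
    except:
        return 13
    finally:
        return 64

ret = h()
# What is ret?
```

Step-by-step execution trace:
1. `h()` enters try: `raise RuntimeError()` raises RuntimeError.
2. bare `except` matches → `return 13` sets pending return value 13.
3. Before returning, `finally: return 64` runs and overrides the pending return.
4. h() returns 64 → ret = 64.
Result: 64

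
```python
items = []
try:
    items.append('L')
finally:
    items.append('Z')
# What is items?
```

Step-by-step execution trace:
1. try: `items.append('L')` → items = ['L'].
2. The try body completes without raising.
3. finally always runs: `items.append('Z')` → items = ['L', 'Z'].
Result: ['L', 'Z']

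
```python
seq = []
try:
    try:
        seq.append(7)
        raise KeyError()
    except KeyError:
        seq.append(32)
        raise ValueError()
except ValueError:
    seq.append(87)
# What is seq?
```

Step-by-step execution trace:
1. Inner try: `seq.append(7)` → seq = [7].
2. `raise KeyError()` raises KeyError.
3. Inner `except KeyError` matches → `seq.append(32)` → seq = [7, 32].
4. `raise ValueError()` raises ValueError; propagates to outer try.
5. Outer `except ValueError` matches → `seq.append(87)` → seq = [7, 32, 87].
Result: [7, 32, 87]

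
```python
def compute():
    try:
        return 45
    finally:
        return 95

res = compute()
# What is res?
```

Step-by-step execution trace:
1. `compute()` enters try: `return 45` sets pending return value 45.
2. Before returning, `finally: return 95` runs and overrides the pending return.
3. compute() returns 95 → res = 95.
Result: 95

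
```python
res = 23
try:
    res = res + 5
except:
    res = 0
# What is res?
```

Step-by-step execution trace:
1. res starts at 23.
2. try: `res = res + 5` → res = 28. No exception raised.
3. `except` is skipped.
Result: 28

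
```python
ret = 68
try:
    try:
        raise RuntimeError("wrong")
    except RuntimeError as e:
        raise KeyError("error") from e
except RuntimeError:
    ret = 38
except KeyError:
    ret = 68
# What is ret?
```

Step-by-step execution trace:
1. Inner try raises RuntimeError; inner `except RuntimeError as e` catches it.
2. `raise KeyError(...) from e` raises KeyError (RuntimeError is attached as __cause__, but only KeyError is active).
3. Outer `except RuntimeError` does not match KeyError; skipped.
4. Outer `except KeyError` matches → ret = 68.
Result: 68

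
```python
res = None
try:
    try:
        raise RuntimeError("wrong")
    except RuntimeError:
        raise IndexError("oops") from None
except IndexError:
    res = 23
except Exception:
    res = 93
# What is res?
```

Step-by-step execution trace:
1. Inner try raises RuntimeError; inner `except RuntimeError` catches it.
2. `raise IndexError(...) from None` raises IndexError (from None suppresses __context__, but the active exception is still IndexError).
3. Outer `except IndexError` matches → res = 23.
4. `except Exception` is not reached.
Result: 23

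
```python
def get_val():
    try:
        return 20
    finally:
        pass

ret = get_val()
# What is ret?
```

Step-by-step execution trace:
1. `get_val()` enters try: `return 20` sets pending return value 20.
2. Before returning, `finally: pass` runs (no effect).
3. get_val() returns 20 → ret = 20.
Result: 20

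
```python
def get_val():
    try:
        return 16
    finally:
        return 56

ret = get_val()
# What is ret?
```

Step-by-step execution trace:
1. `get_val()` enters try: `return 16` sets pending return value 16.
2. Before returning, `finally: return 56` runs and overrides the pending return.
3. get_val() returns 56 → ret = 56.
Result: 56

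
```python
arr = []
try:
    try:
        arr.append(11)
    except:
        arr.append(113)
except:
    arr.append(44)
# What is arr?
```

Step-by-step execution trace:
1. Inner try: `arr.append(11)` → arr = [11]. No exception raised.
2. Inner `except` is skipped.
3. Inner try completes normally; outer `except` is skipped.
Result: [11]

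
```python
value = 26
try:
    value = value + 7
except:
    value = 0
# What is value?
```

Step-by-step execution trace:
1. value starts at 26.
2. try: `value = value + 7` → value = 33. No exception raised.
3. `except` is skipped.
Result: 33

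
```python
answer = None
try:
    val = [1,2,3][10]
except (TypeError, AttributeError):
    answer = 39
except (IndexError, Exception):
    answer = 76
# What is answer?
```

Step-by-step execution trace:
1. `val = [1,2,3][10]` raises IndexError.
2. `except (TypeError, AttributeError)` does not match IndexError; skipped.
3. `except (IndexError, Exception)` matches (IndexError is in the tuple) → answer = 76.
Result: 76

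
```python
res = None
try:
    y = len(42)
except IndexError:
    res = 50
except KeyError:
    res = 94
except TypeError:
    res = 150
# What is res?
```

Step-by-step execution trace:
1. `y = len(42)` raises TypeError.
2. `except IndexError` does not match TypeError; skipped.
3. `except KeyError` does not match TypeError; skipped.
4. `except TypeError` matches → res = 150.
Result: 150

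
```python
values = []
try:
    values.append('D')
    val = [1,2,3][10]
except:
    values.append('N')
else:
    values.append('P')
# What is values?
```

Step-by-step execution trace:
1. try: `values.append('D')` → values = ['D'].
2. `val = [1,2,3][10]` raises IndexError.
3. bare `except` matches → `values.append('N')` → values = ['D', 'N'].
4. `else` is skipped (an exception was raised).
Result: ['D', 'N']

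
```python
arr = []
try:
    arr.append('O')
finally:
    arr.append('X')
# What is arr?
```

Step-by-step execution trace:
1. try: `arr.append('O')` → arr = ['O'].
2. The try body completes without raising.
3. finally always runs: `arr.append('X')` → arr = ['O', 'X'].
Result: ['O', 'X']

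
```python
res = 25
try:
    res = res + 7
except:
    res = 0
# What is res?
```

Step-by-step execution trace:
1. res starts at 25.
2. try: `res = res + 7` → res = 32. No exception raised.
3. `except` is skipped.
Result: 32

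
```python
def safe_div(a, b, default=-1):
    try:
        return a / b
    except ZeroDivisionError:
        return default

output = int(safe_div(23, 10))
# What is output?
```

Step-by-step execution trace:
1. `safe_div(23, 10)` enters try: `return 23 / 10` → returns 2.3. No exception raised.
2. `except ZeroDivisionError` is skipped.
3. `int(2.3)` → 2 → output = 2.
Result: 2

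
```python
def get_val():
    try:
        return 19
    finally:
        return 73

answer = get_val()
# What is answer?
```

Step-by-step execution trace:
1. `get_val()` enters try: `return 19` sets pending return value 19.
2. Before returning, `finally: return 73` runs and overrides the pending return.
3. get_val() returns 73 → answer = 73.
Result: 73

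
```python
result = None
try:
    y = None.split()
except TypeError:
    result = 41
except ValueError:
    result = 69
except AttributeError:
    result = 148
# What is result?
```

Step-by-step execution trace:
1. `y = None.split()` raises AttributeError.
2. `except TypeError` does not match AttributeError; skipped.
3. `except ValueError` does not match AttributeError; skipped.
4. `except AttributeError` matches → result = 148.
Result: 148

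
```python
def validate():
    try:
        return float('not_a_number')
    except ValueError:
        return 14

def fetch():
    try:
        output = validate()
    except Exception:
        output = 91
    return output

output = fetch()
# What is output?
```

Step-by-step execution trace:
1. `fetch()` calls `validate()`.
2. In validate: `float('not_a_number')` raises ValueError; `except ValueError` catches it → returns 14.
3. In fetch: `output = validate()` → output = 14. No exception reaches fetch.
4. `except Exception` is skipped; fetch returns 14.
5. output = 14.
Result: 14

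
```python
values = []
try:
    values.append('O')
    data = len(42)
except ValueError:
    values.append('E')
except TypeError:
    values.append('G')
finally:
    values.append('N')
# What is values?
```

Step-by-step execution trace:
1. try: `values.append('O')` → values = ['O'].
2. `data = len(42)` raises TypeError.
3. `except ValueError` does not match TypeError; skipped.
4. `except TypeError` matches → `values.append('G')` → values = ['O', 'G'].
5. finally always runs: `values.append('N')` → values = ['O', 'G', 'N'].
Result: ['O', 'G', 'N']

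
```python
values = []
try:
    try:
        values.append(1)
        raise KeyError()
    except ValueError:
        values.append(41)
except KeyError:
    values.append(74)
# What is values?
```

Step-by-step execution trace:
1. Inner try: `values.append(1)` → values = [1].
2. `raise KeyError()` raises KeyError.
3. Inner `except ValueError` does not match KeyError; exception propagates to outer try.
4. Outer `except KeyError` matches → `values.append(74)` → values = [1, 74].
Result: [1, 74]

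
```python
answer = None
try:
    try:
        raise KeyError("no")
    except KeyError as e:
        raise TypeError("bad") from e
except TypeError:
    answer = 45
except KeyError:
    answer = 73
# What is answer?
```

Step-by-step execution trace:
1. Inner try raises KeyError; inner `except KeyError as e` catches it.
2. `raise TypeError(...) from e` raises TypeError (KeyError is attached as __cause__, but only TypeError is active).
3. Outer `except TypeError` matches → answer = 45.
4. `except KeyError` is not reached.
Result: 45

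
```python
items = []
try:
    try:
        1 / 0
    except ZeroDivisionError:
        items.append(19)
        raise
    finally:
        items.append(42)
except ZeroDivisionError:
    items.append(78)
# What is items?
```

Step-by-step execution trace:
1. Inner try: `1 / 0` raises ZeroDivisionError.
2. Inner `except ZeroDivisionError` matches → `items.append(19)` → items = [19].
3. bare `raise` re-raises ZeroDivisionError.
4. Inner `finally` runs during unwinding: `items.append(42)` → items = [19, 42].
5. Outer `except ZeroDivisionError` matches → `items.append(78)` → items = [19, 42, 78].
Result: [19, 42, 78]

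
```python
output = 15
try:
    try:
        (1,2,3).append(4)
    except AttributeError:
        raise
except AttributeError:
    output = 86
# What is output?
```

Step-by-step execution trace:
1. Inner try: `(1,2,3).append(4)` raises AttributeError.
2. Inner `except AttributeError` matches; bare `raise` re-raises the same AttributeError.
3. Outer `except AttributeError` matches → output = 86.
Result: 86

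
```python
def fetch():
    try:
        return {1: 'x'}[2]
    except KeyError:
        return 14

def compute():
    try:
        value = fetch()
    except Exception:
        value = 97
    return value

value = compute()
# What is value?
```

Step-by-step execution trace:
1. `compute()` calls `fetch()`.
2. In fetch: `{1: 'x'}[2]` raises KeyError; `except KeyError` catches it → returns 14.
3. In compute: `value = fetch()` → value = 14. No exception reaches compute.
4. `except Exception` is skipped; compute returns 14.
5. value = 14.
Result: 14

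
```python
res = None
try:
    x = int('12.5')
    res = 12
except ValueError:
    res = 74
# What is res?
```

Step-by-step execution trace:
1. `x = int('12.5')` raises ValueError.
2. `res = 12` is not reached.
3. `except ValueError` matches → res = 74.
Result: 74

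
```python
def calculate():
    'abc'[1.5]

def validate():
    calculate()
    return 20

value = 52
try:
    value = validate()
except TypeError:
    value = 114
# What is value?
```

Step-by-step execution trace:
1. value starts at 52.
2. try: `validate()` calls `calculate()`.
3. `calculate()` evaluates `'abc'[1.5]`, which raises TypeError; it propagates through validate (uncaught).
4. `return 20` in validate is not reached; the assignment to value does not complete.
5. `except TypeError` matches → value = 114.
Result: 114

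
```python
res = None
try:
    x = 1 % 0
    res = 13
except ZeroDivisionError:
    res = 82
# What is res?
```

Step-by-step execution trace:
1. `x = 1 % 0` raises ZeroDivisionError.
2. `res = 13` is not reached.
3. `except ZeroDivisionError` matches → res = 82.
Result: 82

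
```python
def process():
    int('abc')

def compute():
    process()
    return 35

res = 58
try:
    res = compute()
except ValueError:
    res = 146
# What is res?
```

Step-by-step execution trace:
1. res starts at 58.
2. try: `compute()` calls `process()`.
3. `process()` evaluates `int('abc')`, which raises ValueError; it propagates through compute (uncaught).
4. `return 35` in compute is not reached; the assignment to res does not complete.
5. `except ValueError` matches → res = 146.
Result: 146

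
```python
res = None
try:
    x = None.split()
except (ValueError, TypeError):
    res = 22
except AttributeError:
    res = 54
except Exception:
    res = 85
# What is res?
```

Step-by-step execution trace:
1. `x = None.split()` raises AttributeError.
2. `except (ValueError, TypeError)` does not match AttributeError; skipped.
3. `except AttributeError` matches (exact type match) → res = 54.
4. `except Exception` is not reached.
Result: 54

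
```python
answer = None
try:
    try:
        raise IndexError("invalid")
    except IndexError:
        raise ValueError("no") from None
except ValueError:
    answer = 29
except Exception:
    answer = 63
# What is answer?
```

Step-by-step execution trace:
1. Inner try raises IndexError; inner `except IndexError` catches it.
2. `raise ValueError(...) from None` raises ValueError (from None suppresses __context__, but the active exception is still ValueError).
3. Outer `except ValueError` matches → answer = 29.
4. `except Exception` is not reached.
Result: 29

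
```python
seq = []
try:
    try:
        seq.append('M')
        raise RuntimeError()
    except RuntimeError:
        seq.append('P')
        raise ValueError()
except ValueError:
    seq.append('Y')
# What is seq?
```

Step-by-step execution trace:
1. Inner try: `seq.append('M')` → seq = ['M'].
2. `raise RuntimeError()` raises RuntimeError.
3. Inner `except RuntimeError` matches → `seq.append('P')` → seq = ['M', 'P'].
4. `raise ValueError()` raises ValueError; propagates to outer try.
5. Outer `except ValueError` matches → `seq.append('Y')` → seq = ['M', 'P', 'Y'].
Result: ['M', 'P', 'Y']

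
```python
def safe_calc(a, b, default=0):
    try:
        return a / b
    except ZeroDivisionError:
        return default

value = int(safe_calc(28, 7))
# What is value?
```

Step-by-step execution trace:
1. `safe_calc(28, 7)` enters try: `return 28 / 7` → returns 4.0. No exception raised.
2. `except ZeroDivisionError` is skipped.
3. `int(4.0)` → 4 → value = 4.
Result: 4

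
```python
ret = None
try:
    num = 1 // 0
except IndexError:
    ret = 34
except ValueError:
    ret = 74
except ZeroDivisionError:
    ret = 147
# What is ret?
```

Step-by-step execution trace:
1. `num = 1 // 0` raises ZeroDivisionError.
2. `except IndexError` does not match ZeroDivisionError; skipped.
3. `except ValueError` does not match ZeroDivisionError; skipped.
4. `except ZeroDivisionError` matches → ret = 147.
Result: 147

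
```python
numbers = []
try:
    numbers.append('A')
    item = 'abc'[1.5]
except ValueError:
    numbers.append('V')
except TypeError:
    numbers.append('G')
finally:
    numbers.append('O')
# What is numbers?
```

Step-by-step execution trace:
1. try: `numbers.append('A')` → numbers = ['A'].
2. `item = 'abc'[1.5]` raises TypeError.
3. `except ValueError` does not match TypeError; skipped.
4. `except TypeError` matches → `numbers.append('G')` → numbers = ['A', 'G'].
5. finally always runs: `numbers.append('O')` → numbers = ['A', 'G', 'O'].
Result: ['A', 'G', 'O']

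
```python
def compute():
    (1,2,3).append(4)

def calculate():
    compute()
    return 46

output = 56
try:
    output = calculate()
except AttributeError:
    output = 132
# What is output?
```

Step-by-step execution trace:
1. output starts at 56.
2. try: `calculate()` calls `compute()`.
3. `compute()` evaluates `(1,2,3).append(4)`, which raises AttributeError; it propagates through calculate (uncaught).
4. `return 46` in calculate is not reached; the assignment to output does not complete.
5. `except AttributeError` matches → output = 132.
Result: 132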